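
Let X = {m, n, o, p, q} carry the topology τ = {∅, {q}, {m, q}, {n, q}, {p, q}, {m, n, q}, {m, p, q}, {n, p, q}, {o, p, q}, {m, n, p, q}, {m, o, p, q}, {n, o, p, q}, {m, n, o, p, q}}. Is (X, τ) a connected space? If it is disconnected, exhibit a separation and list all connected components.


(X, τ) is connected.

Find clopen sets (U ∈ τ with X ∖ U ∈ τ):
  U = ∅, X ∖ U = {m, n, o, p, q} — both open, so U is clopen.
  U = {m, n, o, p, q}, X ∖ U = ∅ — both open, so U is clopen.
Only trivial clopens (∅ and X) exist, so (X, τ) is connected.
Compute connected components by grouping points that agree on all clopens:
  component: {m, n, o, p, q}


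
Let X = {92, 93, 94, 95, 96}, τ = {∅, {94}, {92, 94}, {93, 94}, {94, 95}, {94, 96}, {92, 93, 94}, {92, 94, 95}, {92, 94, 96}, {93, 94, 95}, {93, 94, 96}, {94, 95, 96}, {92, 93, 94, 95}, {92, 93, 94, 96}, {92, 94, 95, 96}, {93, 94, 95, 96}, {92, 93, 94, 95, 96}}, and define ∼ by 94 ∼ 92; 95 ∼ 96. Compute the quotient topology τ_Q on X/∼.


X/∼ = {[92=94], [93], [95=96]}; |τ_Q| = 5.

Equivalence classes: [92=94], [93], [95=96].
Quotient map π: X → X/∼ sends 92 ↦ [92=94], 93 ↦ [93], 94 ↦ [92=94], 95 ↦ [95=96], 96 ↦ [95=96].
For each subset V ⊆ X/∼, compute π^{-1}(V) ⊆ X and check whether π^{-1}(V) ∈ τ. V is open in τ_Q iff π^{-1}(V) ∈ τ.
  V = {}: π^{-1}(V) = ∅ ∈ τ ✓.
  V = {[92=94]}: π^{-1}(V) = {92, 94} ∈ τ ✓.
  V = {[93]}: π^{-1}(V) = {93} ∉ τ ✗.
  V = {[92=94], [93]}: π^{-1}(V) = {92, 93, 94} ∈ τ ✓.
  V = {[95=96]}: π^{-1}(V) = {95, 96} ∉ τ ✗.
  V = {[92=94], [95=96]}: π^{-1}(V) = {92, 94, 95, 96} ∈ τ ✓.
  V = {[93], [95=96]}: π^{-1}(V) = {93, 95, 96} ∉ τ ✗.
  V = {[92=94], [93], [95=96]}: π^{-1}(V) = {92, 93, 94, 95, 96} ∈ τ ✓.
Open sets in the quotient: τ_Q = {{}, {[92=94]}, {[92=94], [93]}, {[92=94], [95=96]}, {[92=94], [93], [95=96]}} (5 elements).


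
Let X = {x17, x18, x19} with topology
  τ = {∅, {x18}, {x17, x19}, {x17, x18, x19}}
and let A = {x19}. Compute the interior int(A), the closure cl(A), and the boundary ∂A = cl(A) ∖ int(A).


int(A) = ∅, cl(A) = {x17, x19}, ∂A = {x17, x19}.

Closed sets in (X, τ) are complements of opens:
  closed(X, τ) = {∅, {x18}, {x17, x19}, {x17, x18, x19}}.
int(A) = ⋃ {U ∈ τ : U ⊆ A}. Opens contained in A: ∅.
Taking the union of these: int(A) = ∅.
cl(A) = ⋂ {C closed : A ⊆ C}. Closed sets containing A: {x17, x19}, {x17, x18, x19}.
Intersecting these: cl(A) = {x17, x19}.
∂A = cl(A) ∖ int(A) = {x17, x19} ∖ ∅ = {x17, x19}.


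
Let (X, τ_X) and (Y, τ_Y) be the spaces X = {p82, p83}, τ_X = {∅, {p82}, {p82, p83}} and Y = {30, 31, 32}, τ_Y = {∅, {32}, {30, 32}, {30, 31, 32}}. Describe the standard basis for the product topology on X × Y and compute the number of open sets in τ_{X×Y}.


Basis B = {∅ × ∅, {p82} × {32}, {p82} × {30, 32}, {p82, p83} × {32}, {p82} × {30, 31, 32}, {p82, p83} × {30, 32}, {p82, p83} × {30, 31, 32}}; |τ_{X×Y}| = 10.

Enumerate products U × V with U ∈ τ_X, V ∈ τ_Y (deduplicated):
  ∅ × ∅ = {} (∅)
  {p82} × {32} = {(p82,32)}
  {p82} × {30, 32} = {(p82,30), (p82,32)}
  {p82, p83} × {32} = {(p82,32), (p83,32)}
  {p82} × {30, 31, 32} = {(p82,30), (p82,31), (p82,32)}
  {p82, p83} × {30, 32} = {(p82,30), (p82,32), (p83,30), (p83,32)}
  {p82, p83} × {30, 31, 32} = {(p82,30), (p82,31), (p82,32), (p83,30), (p83,31), (p83,32)}
These 7 distinct sets form the basis B.
Close under arbitrary unions to get τ_{X×Y}; counting gives |τ_{X×Y}| = 10.


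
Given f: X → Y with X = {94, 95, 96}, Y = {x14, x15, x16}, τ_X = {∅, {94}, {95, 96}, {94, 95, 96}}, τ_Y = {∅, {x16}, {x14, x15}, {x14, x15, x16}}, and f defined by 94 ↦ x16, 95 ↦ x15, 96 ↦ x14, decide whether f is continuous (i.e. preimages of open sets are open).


f IS continuous.

Compute f^{-1}(U) for each U ∈ τ_Y:
  U = ∅: f^{-1}(U) = ∅ ∈ τ_X ✓.
  U = {x16}: f^{-1}(U) = {94} ∈ τ_X ✓.
  U = {x14, x15}: f^{-1}(U) = {95, 96} ∈ τ_X ✓.
  U = {x14, x15, x16}: f^{-1}(U) = {94, 95, 96} ∈ τ_X ✓.
Every preimage lies in τ_X, so f IS continuous.


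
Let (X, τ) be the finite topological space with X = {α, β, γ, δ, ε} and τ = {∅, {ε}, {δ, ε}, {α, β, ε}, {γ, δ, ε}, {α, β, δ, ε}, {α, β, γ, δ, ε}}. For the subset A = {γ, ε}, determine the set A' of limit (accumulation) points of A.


A' = {α, β, γ, δ}

For each x ∈ X, list the open sets U ∈ τ with x ∈ U, then check whether U ∩ (A ∖ {x}) ≠ ∅ for every such U.
  x = α: opens ∋ x are {α, β, ε}, {α, β, δ, ε}, {α, β, γ, δ, ε}; each meets A ∖ {α}, so x IS a limit point.
  x = β: opens ∋ x are {α, β, ε}, {α, β, δ, ε}, {α, β, γ, δ, ε}; each meets A ∖ {β}, so x IS a limit point.
  x = γ: opens ∋ x are {γ, δ, ε}, {α, β, γ, δ, ε}; each meets A ∖ {γ}, so x IS a limit point.
  x = δ: opens ∋ x are {δ, ε}, {γ, δ, ε}, {α, β, δ, ε}, {α, β, γ, δ, ε}; each meets A ∖ {δ}, so x IS a limit point.
  x = ε: open {ε} ∋ x has {ε} ∩ (A ∖ {ε}) = ∅, so x is NOT a limit point.
Collecting: A' = {α, β, γ, δ}.


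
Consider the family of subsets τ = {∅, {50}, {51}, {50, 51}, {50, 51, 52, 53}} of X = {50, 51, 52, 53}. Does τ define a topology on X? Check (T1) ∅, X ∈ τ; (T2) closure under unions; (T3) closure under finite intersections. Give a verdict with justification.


τ IS a topology on X.

Axiom (T1): ∅ ∈ τ? Yes; X ∈ τ? Yes.
Axiom (T2/T3): check pairwise unions and intersections of members of τ.
All pairwise intersections and unions checked — each lies in τ. Therefore τ satisfies (T1), (T2), (T3): it IS a topology on X.


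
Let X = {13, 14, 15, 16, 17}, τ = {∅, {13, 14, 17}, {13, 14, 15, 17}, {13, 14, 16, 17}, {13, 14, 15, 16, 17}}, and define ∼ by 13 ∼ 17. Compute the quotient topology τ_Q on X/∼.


X/∼ = {[13=17], [14], [15], [16]}; |τ_Q| = 5.

Equivalence classes: [13=17], [14], [15], [16].
Quotient map π: X → X/∼ sends 13 ↦ [13=17], 14 ↦ [14], 15 ↦ [15], 16 ↦ [16], 17 ↦ [13=17].
For each subset V ⊆ X/∼, compute π^{-1}(V) ⊆ X and check whether π^{-1}(V) ∈ τ. V is open in τ_Q iff π^{-1}(V) ∈ τ.
  V = {}: π^{-1}(V) = ∅ ∈ τ ✓.
  V = {[13=17]}: π^{-1}(V) = {13, 17} ∉ τ ✗.
  V = {[14]}: π^{-1}(V) = {14} ∉ τ ✗.
  V = {[13=17], [14]}: π^{-1}(V) = {13, 14, 17} ∈ τ ✓.
  V = {[15]}: π^{-1}(V) = {15} ∉ τ ✗.
  V = {[13=17], [15]}: π^{-1}(V) = {13, 15, 17} ∉ τ ✗.
  V = {[14], [15]}: π^{-1}(V) = {14, 15} ∉ τ ✗.
  V = {[13=17], [14], [15]}: π^{-1}(V) = {13, 14, 15, 17} ∈ τ ✓.
  V = {[16]}: π^{-1}(V) = {16} ∉ τ ✗.
  V = {[13=17], [16]}: π^{-1}(V) = {13, 16, 17} ∉ τ ✗.
  V = {[14], [16]}: π^{-1}(V) = {14, 16} ∉ τ ✗.
  V = {[13=17], [14], [16]}: π^{-1}(V) = {13, 14, 16, 17} ∈ τ ✓.
  V = {[15], [16]}: π^{-1}(V) = {15, 16} ∉ τ ✗.
  V = {[13=17], [15], [16]}: π^{-1}(V) = {13, 15, 16, 17} ∉ τ ✗.
  V = {[14], [15], [16]}: π^{-1}(V) = {14, 15, 16} ∉ τ ✗.
  V = {[13=17], [14], [15], [16]}: π^{-1}(V) = {13, 14, 15, 16, 17} ∈ τ ✓.
Open sets in the quotient: τ_Q = {{}, {[13=17], [14]}, {[13=17], [14], [15]}, {[13=17], [14], [16]}, {[13=17], [14], [15], [16]}} (5 elements).


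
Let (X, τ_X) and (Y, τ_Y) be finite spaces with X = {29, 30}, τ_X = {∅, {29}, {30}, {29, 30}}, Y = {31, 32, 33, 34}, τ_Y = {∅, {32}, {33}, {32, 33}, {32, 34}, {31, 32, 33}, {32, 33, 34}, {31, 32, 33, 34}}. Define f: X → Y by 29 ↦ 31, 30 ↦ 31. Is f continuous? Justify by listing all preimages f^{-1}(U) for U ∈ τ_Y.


f IS continuous.

Compute f^{-1}(U) for each U ∈ τ_Y:
  U = ∅: f^{-1}(U) = ∅ ∈ τ_X ✓.
  U = {32}: f^{-1}(U) = ∅ ∈ τ_X ✓.
  U = {33}: f^{-1}(U) = ∅ ∈ τ_X ✓.
  U = {32, 33}: f^{-1}(U) = ∅ ∈ τ_X ✓.
  U = {32, 34}: f^{-1}(U) = ∅ ∈ τ_X ✓.
  U = {31, 32, 33}: f^{-1}(U) = {29, 30} ∈ τ_X ✓.
  U = {32, 33, 34}: f^{-1}(U) = ∅ ∈ τ_X ✓.
  U = {31, 32, 33, 34}: f^{-1}(U) = {29, 30} ∈ τ_X ✓.
Every preimage lies in τ_X, so f IS continuous.


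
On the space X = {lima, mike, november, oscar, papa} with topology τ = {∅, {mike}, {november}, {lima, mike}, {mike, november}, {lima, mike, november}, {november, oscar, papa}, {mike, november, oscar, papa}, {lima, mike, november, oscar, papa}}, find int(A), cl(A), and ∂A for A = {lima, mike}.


int(A) = {lima, mike}, cl(A) = {lima, mike}, ∂A = ∅.

Closed sets in (X, τ) are complements of opens:
  closed(X, τ) = {∅, {lima}, {lima, mike}, {oscar, papa}, {lima, oscar, papa}, {november, oscar, papa}, {lima, mike, oscar, papa}, {lima, november, oscar, papa}, {lima, mike, november, oscar, papa}}.
int(A) = ⋃ {U ∈ τ : U ⊆ A}. Opens contained in A: ∅, {mike}, {lima, mike}.
Taking the union of these: int(A) = {lima, mike}.
cl(A) = ⋂ {C closed : A ⊆ C}. Closed sets containing A: {lima, mike}, {lima, mike, oscar, papa}, {lima, mike, november, oscar, papa}.
Intersecting these: cl(A) = {lima, mike}.
∂A = cl(A) ∖ int(A) = {lima, mike} ∖ {lima, mike} = ∅.


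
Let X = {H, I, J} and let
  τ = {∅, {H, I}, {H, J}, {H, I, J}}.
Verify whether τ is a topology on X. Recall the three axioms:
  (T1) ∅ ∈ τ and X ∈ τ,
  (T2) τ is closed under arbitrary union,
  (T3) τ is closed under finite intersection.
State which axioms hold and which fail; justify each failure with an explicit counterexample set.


τ is NOT a topology on X.

Axiom (T1): ∅ ∈ τ? Yes; X ∈ τ? Yes.
Axiom (T2/T3): check pairwise unions and intersections of members of τ.
Counterexample for (T3): {H, I} ∩ {H, J} = {H} ∉ τ. Therefore τ is NOT a topology.


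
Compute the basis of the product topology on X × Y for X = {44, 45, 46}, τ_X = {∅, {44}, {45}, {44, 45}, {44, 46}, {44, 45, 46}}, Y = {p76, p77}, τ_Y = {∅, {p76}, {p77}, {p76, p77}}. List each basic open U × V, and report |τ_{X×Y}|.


Basis B = {∅ × ∅, {44} × {p76}, {44} × {p77}, {45} × {p76}, {45} × {p77}, {44} × {p76, p77}, {44, 45} × {p76}, {44, 46} × {p76}, {44, 45} × {p77}, {44, 46} × {p77}, {45} × {p76, p77}, {44, 45, 46} × {p76}, {44, 45, 46} × {p77}, {44, 45} × {p76, p77}, {44, 46} × {p76, p77}, {44, 45, 46} × {p76, p77}}; |τ_{X×Y}| = 36.

Enumerate products U × V with U ∈ τ_X, V ∈ τ_Y (deduplicated):
  ∅ × ∅ = {} (∅)
  {44} × {p76} = {(44,p76)}
  {44} × {p77} = {(44,p77)}
  {45} × {p76} = {(45,p76)}
  {45} × {p77} = {(45,p77)}
  {44} × {p76, p77} = {(44,p76), (44,p77)}
  {44, 45} × {p76} = {(44,p76), (45,p76)}
  {44, 46} × {p76} = {(44,p76), (46,p76)}
  {44, 45} × {p77} = {(44,p77), (45,p77)}
  {44, 46} × {p77} = {(44,p77), (46,p77)}
  {45} × {p76, p77} = {(45,p76), (45,p77)}
  {44, 45, 46} × {p76} = {(44,p76), (45,p76), (46,p76)}
  {44, 45, 46} × {p77} = {(44,p77), (45,p77), (46,p77)}
  {44, 45} × {p76, p77} = {(44,p76), (44,p77), (45,p76), (45,p77)}
  {44, 46} × {p76, p77} = {(44,p76), (44,p77), (46,p76), (46,p77)}
  {44, 45, 46} × {p76, p77} = {(44,p76), (44,p77), (45,p76), (45,p77), (46,p76), (46,p77)}
These 16 distinct sets form the basis B.
Close under arbitrary unions to get τ_{X×Y}; counting gives |τ_{X×Y}| = 36.


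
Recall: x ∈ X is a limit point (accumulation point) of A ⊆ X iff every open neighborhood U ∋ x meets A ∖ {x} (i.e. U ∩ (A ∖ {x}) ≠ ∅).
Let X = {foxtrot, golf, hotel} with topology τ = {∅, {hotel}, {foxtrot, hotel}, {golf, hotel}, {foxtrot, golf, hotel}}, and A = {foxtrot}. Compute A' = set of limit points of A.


A' = ∅

For each x ∈ X, list the open sets U ∈ τ with x ∈ U, then check whether U ∩ (A ∖ {x}) ≠ ∅ for every such U.
  x = foxtrot: open {foxtrot, hotel} ∋ x has {foxtrot, hotel} ∩ (A ∖ {foxtrot}) = ∅, so x is NOT a limit point.
  x = golf: open {golf, hotel} ∋ x has {golf, hotel} ∩ (A ∖ {golf}) = ∅, so x is NOT a limit point.
  x = hotel: open {hotel} ∋ x has {hotel} ∩ (A ∖ {hotel}) = ∅, so x is NOT a limit point.
Collecting: A' = ∅.


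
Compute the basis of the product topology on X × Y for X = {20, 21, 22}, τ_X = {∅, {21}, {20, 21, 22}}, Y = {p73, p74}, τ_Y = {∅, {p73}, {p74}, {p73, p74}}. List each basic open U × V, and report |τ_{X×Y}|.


Basis B = {∅ × ∅, {21} × {p73}, {21} × {p74}, {21} × {p73, p74}, {20, 21, 22} × {p73}, {20, 21, 22} × {p74}, {20, 21, 22} × {p73, p74}}; |τ_{X×Y}| = 9.

Enumerate products U × V with U ∈ τ_X, V ∈ τ_Y (deduplicated):
  ∅ × ∅ = {} (∅)
  {21} × {p73} = {(21,p73)}
  {21} × {p74} = {(21,p74)}
  {21} × {p73, p74} = {(21,p73), (21,p74)}
  {20, 21, 22} × {p73} = {(20,p73), (21,p73), (22,p73)}
  {20, 21, 22} × {p74} = {(20,p74), (21,p74), (22,p74)}
  {20, 21, 22} × {p73, p74} = {(20,p73), (20,p74), (21,p73), (21,p74), (22,p73), (22,p74)}
These 7 distinct sets form the basis B.
Close under arbitrary unions to get τ_{X×Y}; counting gives |τ_{X×Y}| = 9.


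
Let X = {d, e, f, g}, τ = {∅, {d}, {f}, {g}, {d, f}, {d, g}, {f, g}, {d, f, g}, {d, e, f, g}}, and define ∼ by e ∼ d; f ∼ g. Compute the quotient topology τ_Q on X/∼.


X/∼ = {[d=e], [f=g]}; |τ_Q| = 3.

Equivalence classes: [d=e], [f=g].
Quotient map π: X → X/∼ sends d ↦ [d=e], e ↦ [d=e], f ↦ [f=g], g ↦ [f=g].
For each subset V ⊆ X/∼, compute π^{-1}(V) ⊆ X and check whether π^{-1}(V) ∈ τ. V is open in τ_Q iff π^{-1}(V) ∈ τ.
  V = {}: π^{-1}(V) = ∅ ∈ τ ✓.
  V = {[d=e]}: π^{-1}(V) = {d, e} ∉ τ ✗.
  V = {[f=g]}: π^{-1}(V) = {f, g} ∈ τ ✓.
  V = {[d=e], [f=g]}: π^{-1}(V) = {d, e, f, g} ∈ τ ✓.
Open sets in the quotient: τ_Q = {{}, {[f=g]}, {[d=e], [f=g]}} (3 elements).


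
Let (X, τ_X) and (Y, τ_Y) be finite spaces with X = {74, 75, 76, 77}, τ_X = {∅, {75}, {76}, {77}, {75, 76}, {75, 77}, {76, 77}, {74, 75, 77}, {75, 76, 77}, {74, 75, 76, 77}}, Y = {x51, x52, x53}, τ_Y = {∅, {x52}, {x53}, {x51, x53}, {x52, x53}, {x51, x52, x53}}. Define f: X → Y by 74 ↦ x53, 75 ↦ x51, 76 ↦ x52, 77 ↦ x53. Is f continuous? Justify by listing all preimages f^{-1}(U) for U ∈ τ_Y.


f is NOT continuous.

Compute f^{-1}(U) for each U ∈ τ_Y:
  U = ∅: f^{-1}(U) = ∅ ∈ τ_X ✓.
  U = {x52}: f^{-1}(U) = {76} ∈ τ_X ✓.
  U = {x53}: f^{-1}(U) = {74, 77} ∉ τ_X ✗.
  U = {x51, x53}: f^{-1}(U) = {74, 75, 77} ∈ τ_X ✓.
  U = {x52, x53}: f^{-1}(U) = {74, 76, 77} ∉ τ_X ✗.
  U = {x51, x52, x53}: f^{-1}(U) = {74, 75, 76, 77} ∈ τ_X ✓.
Found U = {x53} with f^{-1}(U) = {74, 77} not in τ_X. Therefore f is NOT continuous.


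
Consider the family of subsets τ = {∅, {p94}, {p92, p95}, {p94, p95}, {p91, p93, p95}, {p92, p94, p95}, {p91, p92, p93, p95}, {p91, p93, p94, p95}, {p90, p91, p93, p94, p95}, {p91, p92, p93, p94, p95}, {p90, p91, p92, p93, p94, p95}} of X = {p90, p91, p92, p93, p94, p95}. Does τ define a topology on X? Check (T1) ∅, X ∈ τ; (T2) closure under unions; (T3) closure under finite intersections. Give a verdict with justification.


τ is NOT a topology on X.

Axiom (T1): ∅ ∈ τ? Yes; X ∈ τ? Yes.
Axiom (T2/T3): check pairwise unions and intersections of members of τ.
Counterexample for (T3): {p92, p95} ∩ {p94, p95} = {p95} ∉ τ. Therefore τ is NOT a topology.


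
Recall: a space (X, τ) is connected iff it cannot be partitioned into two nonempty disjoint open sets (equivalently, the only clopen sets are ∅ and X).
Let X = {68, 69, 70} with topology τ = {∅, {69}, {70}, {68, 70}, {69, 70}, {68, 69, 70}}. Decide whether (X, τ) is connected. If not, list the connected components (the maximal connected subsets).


(X, τ) is disconnected; components = [{69}, {68, 70}].

Find clopen sets (U ∈ τ with X ∖ U ∈ τ):
  U = ∅, X ∖ U = {68, 69, 70} — both open, so U is clopen.
  U = {69}, X ∖ U = {68, 70} — both open, so U is clopen.
  U = {68, 70}, X ∖ U = {69} — both open, so U is clopen.
  U = {68, 69, 70}, X ∖ U = ∅ — both open, so U is clopen.
Nontrivial clopen(s) exist: e.g. {68, 70}. So (X, τ) is disconnected.
Compute connected components by grouping points that agree on all clopens:
  component: {69}
  component: {68, 70}


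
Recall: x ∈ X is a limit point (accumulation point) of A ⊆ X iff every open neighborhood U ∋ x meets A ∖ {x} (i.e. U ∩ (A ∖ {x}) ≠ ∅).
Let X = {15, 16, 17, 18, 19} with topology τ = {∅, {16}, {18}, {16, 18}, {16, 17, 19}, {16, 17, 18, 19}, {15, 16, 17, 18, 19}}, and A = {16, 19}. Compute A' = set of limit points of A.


A' = {15, 17, 19}

For each x ∈ X, list the open sets U ∈ τ with x ∈ U, then check whether U ∩ (A ∖ {x}) ≠ ∅ for every such U.
  x = 15: opens ∋ x are {15, 16, 17, 18, 19}; each meets A ∖ {15}, so x IS a limit point.
  x = 16: open {16} ∋ x has {16} ∩ (A ∖ {16}) = ∅, so x is NOT a limit point.
  x = 17: opens ∋ x are {16, 17, 19}, {16, 17, 18, 19}, {15, 16, 17, 18, 19}; each meets A ∖ {17}, so x IS a limit point.
  x = 18: open {18} ∋ x has {18} ∩ (A ∖ {18}) = ∅, so x is NOT a limit point.
  x = 19: opens ∋ x are {16, 17, 19}, {16, 17, 18, 19}, {15, 16, 17, 18, 19}; each meets A ∖ {19}, so x IS a limit point.
Collecting: A' = {15, 17, 19}.


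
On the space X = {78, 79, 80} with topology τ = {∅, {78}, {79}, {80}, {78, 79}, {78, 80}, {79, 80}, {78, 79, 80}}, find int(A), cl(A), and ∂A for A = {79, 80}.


int(A) = {79, 80}, cl(A) = {79, 80}, ∂A = ∅.

Closed sets in (X, τ) are complements of opens:
  closed(X, τ) = {∅, {78}, {79}, {80}, {78, 79}, {78, 80}, {79, 80}, {78, 79, 80}}.
int(A) = ⋃ {U ∈ τ : U ⊆ A}. Opens contained in A: ∅, {79}, {80}, {79, 80}.
Taking the union of these: int(A) = {79, 80}.
cl(A) = ⋂ {C closed : A ⊆ C}. Closed sets containing A: {79, 80}, {78, 79, 80}.
Intersecting these: cl(A) = {79, 80}.
∂A = cl(A) ∖ int(A) = {79, 80} ∖ {79, 80} = ∅.


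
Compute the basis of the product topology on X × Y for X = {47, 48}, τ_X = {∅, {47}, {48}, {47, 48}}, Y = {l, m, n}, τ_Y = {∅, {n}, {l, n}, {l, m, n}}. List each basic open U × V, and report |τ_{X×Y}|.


Basis B = {∅ × ∅, {47} × {n}, {48} × {n}, {47} × {l, n}, {47, 48} × {n}, {48} × {l, n}, {47} × {l, m, n}, {48} × {l, m, n}, {47, 48} × {l, n}, {47, 48} × {l, m, n}}; |τ_{X×Y}| = 16.

Enumerate products U × V with U ∈ τ_X, V ∈ τ_Y (deduplicated):
  ∅ × ∅ = {} (∅)
  {47} × {n} = {(47,n)}
  {48} × {n} = {(48,n)}
  {47} × {l, n} = {(47,l), (47,n)}
  {47, 48} × {n} = {(47,n), (48,n)}
  {48} × {l, n} = {(48,l), (48,n)}
  {47} × {l, m, n} = {(47,l), (47,m), (47,n)}
  {48} × {l, m, n} = {(48,l), (48,m), (48,n)}
  {47, 48} × {l, n} = {(47,l), (47,n), (48,l), (48,n)}
  {47, 48} × {l, m, n} = {(47,l), (47,m), (47,n), (48,l), (48,m), (48,n)}
These 10 distinct sets form the basis B.
Close under arbitrary unions to get τ_{X×Y}; counting gives |τ_{X×Y}| = 16.


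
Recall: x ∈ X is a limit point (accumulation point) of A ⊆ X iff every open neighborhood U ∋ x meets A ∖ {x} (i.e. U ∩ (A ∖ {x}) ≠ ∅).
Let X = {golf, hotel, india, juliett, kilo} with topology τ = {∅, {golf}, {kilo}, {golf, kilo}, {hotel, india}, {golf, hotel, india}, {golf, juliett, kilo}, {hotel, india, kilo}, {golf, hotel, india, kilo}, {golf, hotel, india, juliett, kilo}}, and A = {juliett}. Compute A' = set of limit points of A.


A' = ∅

For each x ∈ X, list the open sets U ∈ τ with x ∈ U, then check whether U ∩ (A ∖ {x}) ≠ ∅ for every such U.
  x = golf: open {golf} ∋ x has {golf} ∩ (A ∖ {golf}) = ∅, so x is NOT a limit point.
  x = hotel: open {hotel, india} ∋ x has {hotel, india} ∩ (A ∖ {hotel}) = ∅, so x is NOT a limit point.
  x = india: open {hotel, india} ∋ x has {hotel, india} ∩ (A ∖ {india}) = ∅, so x is NOT a limit point.
  x = juliett: open {golf, juliett, kilo} ∋ x has {golf, juliett, kilo} ∩ (A ∖ {juliett}) = ∅, so x is NOT a limit point.
  x = kilo: open {kilo} ∋ x has {kilo} ∩ (A ∖ {kilo}) = ∅, so x is NOT a limit point.
Collecting: A' = ∅.


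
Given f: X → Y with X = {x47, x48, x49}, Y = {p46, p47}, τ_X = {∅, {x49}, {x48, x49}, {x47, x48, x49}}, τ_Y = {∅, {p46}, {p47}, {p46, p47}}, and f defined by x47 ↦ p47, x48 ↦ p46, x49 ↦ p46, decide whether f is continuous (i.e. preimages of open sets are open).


f is NOT continuous.

Compute f^{-1}(U) for each U ∈ τ_Y:
  U = ∅: f^{-1}(U) = ∅ ∈ τ_X ✓.
  U = {p46}: f^{-1}(U) = {x48, x49} ∈ τ_X ✓.
  U = {p47}: f^{-1}(U) = {x47} ∉ τ_X ✗.
  U = {p46, p47}: f^{-1}(U) = {x47, x48, x49} ∈ τ_X ✓.
Found U = {p47} with f^{-1}(U) = {x47} not in τ_X. Therefore f is NOT continuous.


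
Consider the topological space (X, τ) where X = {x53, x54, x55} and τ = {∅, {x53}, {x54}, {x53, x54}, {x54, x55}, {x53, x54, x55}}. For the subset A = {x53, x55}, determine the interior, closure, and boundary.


int(A) = {x53}, cl(A) = {x53, x55}, ∂A = {x55}.

Closed sets in (X, τ) are complements of opens:
  closed(X, τ) = {∅, {x53}, {x55}, {x53, x55}, {x54, x55}, {x53, x54, x55}}.
int(A) = ⋃ {U ∈ τ : U ⊆ A}. Opens contained in A: ∅, {x53}.
Taking the union of these: int(A) = {x53}.
cl(A) = ⋂ {C closed : A ⊆ C}. Closed sets containing A: {x53, x55}, {x53, x54, x55}.
Intersecting these: cl(A) = {x53, x55}.
∂A = cl(A) ∖ int(A) = {x53, x55} ∖ {x53} = {x55}.


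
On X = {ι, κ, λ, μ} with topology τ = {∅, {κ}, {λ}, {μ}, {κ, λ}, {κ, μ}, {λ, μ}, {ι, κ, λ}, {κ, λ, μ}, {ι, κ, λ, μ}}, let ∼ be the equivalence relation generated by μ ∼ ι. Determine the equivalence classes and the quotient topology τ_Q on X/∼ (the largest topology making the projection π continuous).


X/∼ = {[ι=μ], [κ], [λ]}; |τ_Q| = 5.

Equivalence classes: [ι=μ], [κ], [λ].
Quotient map π: X → X/∼ sends ι ↦ [ι=μ], κ ↦ [κ], λ ↦ [λ], μ ↦ [ι=μ].
For each subset V ⊆ X/∼, compute π^{-1}(V) ⊆ X and check whether π^{-1}(V) ∈ τ. V is open in τ_Q iff π^{-1}(V) ∈ τ.
  V = {}: π^{-1}(V) = ∅ ∈ τ ✓.
  V = {[ι=μ]}: π^{-1}(V) = {ι, μ} ∉ τ ✗.
  V = {[κ]}: π^{-1}(V) = {κ} ∈ τ ✓.
  V = {[ι=μ], [κ]}: π^{-1}(V) = {ι, κ, μ} ∉ τ ✗.
  V = {[λ]}: π^{-1}(V) = {λ} ∈ τ ✓.
  V = {[ι=μ], [λ]}: π^{-1}(V) = {ι, λ, μ} ∉ τ ✗.
  V = {[κ], [λ]}: π^{-1}(V) = {κ, λ} ∈ τ ✓.
  V = {[ι=μ], [κ], [λ]}: π^{-1}(V) = {ι, κ, λ, μ} ∈ τ ✓.
Open sets in the quotient: τ_Q = {{}, {[κ]}, {[λ]}, {[κ], [λ]}, {[ι=μ], [κ], [λ]}} (5 elements).


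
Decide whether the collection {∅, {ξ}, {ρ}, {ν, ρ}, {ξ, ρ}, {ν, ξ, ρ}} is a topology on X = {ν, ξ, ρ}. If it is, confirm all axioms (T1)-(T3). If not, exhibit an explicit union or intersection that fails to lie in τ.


τ IS a topology on X.

Axiom (T1): ∅ ∈ τ? Yes; X ∈ τ? Yes.
Axiom (T2/T3): check pairwise unions and intersections of members of τ.
All pairwise intersections and unions checked — each lies in τ. Therefore τ satisfies (T1), (T2), (T3): it IS a topology on X.


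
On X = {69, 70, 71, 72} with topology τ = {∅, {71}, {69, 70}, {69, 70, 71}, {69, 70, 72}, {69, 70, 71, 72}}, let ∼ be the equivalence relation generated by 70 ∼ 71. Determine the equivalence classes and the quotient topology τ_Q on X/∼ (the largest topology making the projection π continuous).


X/∼ = {[69], [70=71], [72]}; |τ_Q| = 3.

Equivalence classes: [69], [70=71], [72].
Quotient map π: X → X/∼ sends 69 ↦ [69], 70 ↦ [70=71], 71 ↦ [70=71], 72 ↦ [72].
For each subset V ⊆ X/∼, compute π^{-1}(V) ⊆ X and check whether π^{-1}(V) ∈ τ. V is open in τ_Q iff π^{-1}(V) ∈ τ.
  V = {}: π^{-1}(V) = ∅ ∈ τ ✓.
  V = {[69]}: π^{-1}(V) = {69} ∉ τ ✗.
  V = {[70=71]}: π^{-1}(V) = {70, 71} ∉ τ ✗.
  V = {[69], [70=71]}: π^{-1}(V) = {69, 70, 71} ∈ τ ✓.
  V = {[72]}: π^{-1}(V) = {72} ∉ τ ✗.
  V = {[69], [72]}: π^{-1}(V) = {69, 72} ∉ τ ✗.
  V = {[70=71], [72]}: π^{-1}(V) = {70, 71, 72} ∉ τ ✗.
  V = {[69], [70=71], [72]}: π^{-1}(V) = {69, 70, 71, 72} ∈ τ ✓.
Open sets in the quotient: τ_Q = {{}, {[69], [70=71]}, {[69], [70=71], [72]}} (3 elements).


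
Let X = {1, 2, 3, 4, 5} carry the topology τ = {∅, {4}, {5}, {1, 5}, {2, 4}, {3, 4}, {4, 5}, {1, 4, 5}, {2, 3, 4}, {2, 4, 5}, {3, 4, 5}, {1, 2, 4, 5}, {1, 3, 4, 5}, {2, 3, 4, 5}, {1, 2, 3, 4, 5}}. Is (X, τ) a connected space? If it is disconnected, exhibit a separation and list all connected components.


(X, τ) is disconnected; components = [{1, 5}, {2, 3, 4}].

Find clopen sets (U ∈ τ with X ∖ U ∈ τ):
  U = ∅, X ∖ U = {1, 2, 3, 4, 5} — both open, so U is clopen.
  U = {1, 5}, X ∖ U = {2, 3, 4} — both open, so U is clopen.
  U = {2, 3, 4}, X ∖ U = {1, 5} — both open, so U is clopen.
  U = {1, 2, 3, 4, 5}, X ∖ U = ∅ — both open, so U is clopen.
Nontrivial clopen(s) exist: e.g. {2, 3, 4}. So (X, τ) is disconnected.
Compute connected components by grouping points that agree on all clopens:
  component: {1, 5}
  component: {2, 3, 4}


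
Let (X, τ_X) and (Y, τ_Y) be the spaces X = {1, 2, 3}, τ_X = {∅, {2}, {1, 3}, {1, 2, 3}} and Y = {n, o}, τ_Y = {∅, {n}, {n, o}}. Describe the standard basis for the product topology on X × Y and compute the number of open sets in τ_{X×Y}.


Basis B = {∅ × ∅, {2} × {n}, {1, 3} × {n}, {2} × {n, o}, {1, 2, 3} × {n}, {1, 3} × {n, o}, {1, 2, 3} × {n, o}}; |τ_{X×Y}| = 9.

Enumerate products U × V with U ∈ τ_X, V ∈ τ_Y (deduplicated):
  ∅ × ∅ = {} (∅)
  {2} × {n} = {(2,n)}
  {1, 3} × {n} = {(1,n), (3,n)}
  {2} × {n, o} = {(2,n), (2,o)}
  {1, 2, 3} × {n} = {(1,n), (2,n), (3,n)}
  {1, 3} × {n, o} = {(1,n), (1,o), (3,n), (3,o)}
  {1, 2, 3} × {n, o} = {(1,n), (1,o), (2,n), (2,o), (3,n), (3,o)}
These 7 distinct sets form the basis B.
Close under arbitrary unions to get τ_{X×Y}; counting gives |τ_{X×Y}| = 9.


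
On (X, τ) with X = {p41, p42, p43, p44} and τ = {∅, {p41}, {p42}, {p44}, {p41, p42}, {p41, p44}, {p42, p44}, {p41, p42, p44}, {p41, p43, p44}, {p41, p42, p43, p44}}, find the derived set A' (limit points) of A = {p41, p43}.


A' = {p43}

For each x ∈ X, list the open sets U ∈ τ with x ∈ U, then check whether U ∩ (A ∖ {x}) ≠ ∅ for every such U.
  x = p41: open {p41} ∋ x has {p41} ∩ (A ∖ {p41}) = ∅, so x is NOT a limit point.
  x = p42: open {p42} ∋ x has {p42} ∩ (A ∖ {p42}) = ∅, so x is NOT a limit point.
  x = p43: opens ∋ x are {p41, p43, p44}, {p41, p42, p43, p44}; each meets A ∖ {p43}, so x IS a limit point.
  x = p44: open {p44} ∋ x has {p44} ∩ (A ∖ {p44}) = ∅, so x is NOT a limit point.
Collecting: A' = {p43}.


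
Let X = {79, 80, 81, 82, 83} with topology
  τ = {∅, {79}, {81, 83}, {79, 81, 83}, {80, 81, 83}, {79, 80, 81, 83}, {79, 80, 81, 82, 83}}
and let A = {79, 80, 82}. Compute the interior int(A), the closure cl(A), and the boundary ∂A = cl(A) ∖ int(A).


int(A) = {79}, cl(A) = {79, 80, 82}, ∂A = {80, 82}.

Closed sets in (X, τ) are complements of opens:
  closed(X, τ) = {∅, {82}, {79, 82}, {80, 82}, {79, 80, 82}, {80, 81, 82, 83}, {79, 80, 81, 82, 83}}.
int(A) = ⋃ {U ∈ τ : U ⊆ A}. Opens contained in A: ∅, {79}.
Taking the union of these: int(A) = {79}.
cl(A) = ⋂ {C closed : A ⊆ C}. Closed sets containing A: {79, 80, 82}, {79, 80, 81, 82, 83}.
Intersecting these: cl(A) = {79, 80, 82}.
∂A = cl(A) ∖ int(A) = {79, 80, 82} ∖ {79} = {80, 82}.


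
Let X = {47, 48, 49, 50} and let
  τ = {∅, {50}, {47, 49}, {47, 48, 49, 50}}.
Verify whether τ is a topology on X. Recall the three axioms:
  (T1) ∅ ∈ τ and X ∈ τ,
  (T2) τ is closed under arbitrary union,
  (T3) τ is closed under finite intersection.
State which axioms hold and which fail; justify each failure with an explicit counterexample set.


τ is NOT a topology on X.

Axiom (T1): ∅ ∈ τ? Yes; X ∈ τ? Yes.
Axiom (T2/T3): check pairwise unions and intersections of members of τ.
Counterexample for (T2): {50} ∪ {47, 49} = {47, 49, 50} ∉ τ. Therefore τ is NOT a topology.


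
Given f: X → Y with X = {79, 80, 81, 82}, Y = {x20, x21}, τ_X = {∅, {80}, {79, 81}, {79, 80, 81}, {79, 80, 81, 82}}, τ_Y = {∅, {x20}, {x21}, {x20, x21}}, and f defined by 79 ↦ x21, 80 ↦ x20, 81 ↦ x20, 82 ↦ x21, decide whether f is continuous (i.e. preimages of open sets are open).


f is NOT continuous.

Compute f^{-1}(U) for each U ∈ τ_Y:
  U = ∅: f^{-1}(U) = ∅ ∈ τ_X ✓.
  U = {x20}: f^{-1}(U) = {80, 81} ∉ τ_X ✗.
  U = {x21}: f^{-1}(U) = {79, 82} ∉ τ_X ✗.
  U = {x20, x21}: f^{-1}(U) = {79, 80, 81, 82} ∈ τ_X ✓.
Found U = {x20} with f^{-1}(U) = {80, 81} not in τ_X. Therefore f is NOT continuous.


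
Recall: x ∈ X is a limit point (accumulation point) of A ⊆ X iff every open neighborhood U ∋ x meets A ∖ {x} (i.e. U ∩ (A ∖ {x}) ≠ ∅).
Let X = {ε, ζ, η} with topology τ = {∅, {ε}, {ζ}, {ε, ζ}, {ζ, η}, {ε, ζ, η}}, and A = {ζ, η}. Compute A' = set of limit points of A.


A' = {η}

For each x ∈ X, list the open sets U ∈ τ with x ∈ U, then check whether U ∩ (A ∖ {x}) ≠ ∅ for every such U.
  x = ε: open {ε} ∋ x has {ε} ∩ (A ∖ {ε}) = ∅, so x is NOT a limit point.
  x = ζ: open {ζ} ∋ x has {ζ} ∩ (A ∖ {ζ}) = ∅, so x is NOT a limit point.
  x = η: opens ∋ x are {ζ, η}, {ε, ζ, η}; each meets A ∖ {η}, so x IS a limit point.
Collecting: A' = {η}.


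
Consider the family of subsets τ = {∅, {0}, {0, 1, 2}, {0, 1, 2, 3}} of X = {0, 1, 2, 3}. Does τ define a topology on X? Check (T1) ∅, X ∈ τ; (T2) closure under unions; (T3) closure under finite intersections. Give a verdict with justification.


τ IS a topology on X.

Axiom (T1): ∅ ∈ τ? Yes; X ∈ τ? Yes.
Axiom (T2/T3): check pairwise unions and intersections of members of τ.
All pairwise intersections and unions checked — each lies in τ. Therefore τ satisfies (T1), (T2), (T3): it IS a topology on X.


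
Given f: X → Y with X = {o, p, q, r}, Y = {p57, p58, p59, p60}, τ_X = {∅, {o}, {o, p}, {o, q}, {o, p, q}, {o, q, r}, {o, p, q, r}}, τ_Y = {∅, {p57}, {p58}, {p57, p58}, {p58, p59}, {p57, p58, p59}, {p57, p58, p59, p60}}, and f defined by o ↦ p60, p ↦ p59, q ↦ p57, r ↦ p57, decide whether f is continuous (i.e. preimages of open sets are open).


f is NOT continuous.

Compute f^{-1}(U) for each U ∈ τ_Y:
  U = ∅: f^{-1}(U) = ∅ ∈ τ_X ✓.
  U = {p57}: f^{-1}(U) = {q, r} ∉ τ_X ✗.
  U = {p58}: f^{-1}(U) = ∅ ∈ τ_X ✓.
  U = {p57, p58}: f^{-1}(U) = {q, r} ∉ τ_X ✗.
  U = {p58, p59}: f^{-1}(U) = {p} ∉ τ_X ✗.
  U = {p57, p58, p59}: f^{-1}(U) = {p, q, r} ∉ τ_X ✗.
  U = {p57, p58, p59, p60}: f^{-1}(U) = {o, p, q, r} ∈ τ_X ✓.
Found U = {p57} with f^{-1}(U) = {q, r} not in τ_X. Therefore f is NOT continuous.


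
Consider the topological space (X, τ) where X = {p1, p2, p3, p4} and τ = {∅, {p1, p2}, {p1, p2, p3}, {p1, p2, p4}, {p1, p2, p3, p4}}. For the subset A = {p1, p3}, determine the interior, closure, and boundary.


int(A) = ∅, cl(A) = {p1, p2, p3, p4}, ∂A = {p1, p2, p3, p4}.

Closed sets in (X, τ) are complements of opens:
  closed(X, τ) = {∅, {p3}, {p4}, {p3, p4}, {p1, p2, p3, p4}}.
int(A) = ⋃ {U ∈ τ : U ⊆ A}. Opens contained in A: ∅.
Taking the union of these: int(A) = ∅.
cl(A) = ⋂ {C closed : A ⊆ C}. Closed sets containing A: {p1, p2, p3, p4}.
Intersecting these: cl(A) = {p1, p2, p3, p4}.
∂A = cl(A) ∖ int(A) = {p1, p2, p3, p4} ∖ ∅ = {p1, p2, p3, p4}.


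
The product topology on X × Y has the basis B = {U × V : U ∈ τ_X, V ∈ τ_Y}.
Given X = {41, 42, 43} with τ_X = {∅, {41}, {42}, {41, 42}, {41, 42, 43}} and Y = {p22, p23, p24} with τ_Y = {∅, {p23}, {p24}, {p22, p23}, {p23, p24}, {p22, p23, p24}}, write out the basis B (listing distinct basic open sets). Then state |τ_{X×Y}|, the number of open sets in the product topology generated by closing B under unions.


Basis B = {∅ × ∅, {41} × {p23}, {41} × {p24}, {42} × {p23}, {42} × {p24}, {41} × {p22, p23}, {41} × {p23, p24}, {41, 42} × {p23}, {41, 42} × {p24}, {42} × {p22, p23}, {42} × {p23, p24}, {41} × {p22, p23, p24}, {41, 42, 43} × {p23}, {41, 42, 43} × {p24}, {42} × {p22, p23, p24}, {41, 42} × {p22, p23}, {41, 42} × {p23, p24}, {41, 42} × {p22, p23, p24}, {41, 42, 43} × {p22, p23}, {41, 42, 43} × {p23, p24}, {41, 42, 43} × {p22, p23, p24}}; |τ_{X×Y}| = 70.

Enumerate products U × V with U ∈ τ_X, V ∈ τ_Y (deduplicated):
  ∅ × ∅ = {} (∅)
  {41} × {p23} = {(41,p23)}
  {41} × {p24} = {(41,p24)}
  {42} × {p23} = {(42,p23)}
  {42} × {p24} = {(42,p24)}
  {41} × {p22, p23} = {(41,p22), (41,p23)}
  {41} × {p23, p24} = {(41,p23), (41,p24)}
  {41, 42} × {p23} = {(41,p23), (42,p23)}
  {41, 42} × {p24} = {(41,p24), (42,p24)}
  {42} × {p22, p23} = {(42,p22), (42,p23)}
  {42} × {p23, p24} = {(42,p23), (42,p24)}
  {41} × {p22, p23, p24} = {(41,p22), (41,p23), (41,p24)}
  {41, 42, 43} × {p23} = {(41,p23), (42,p23), (43,p23)}
  {41, 42, 43} × {p24} = {(41,p24), (42,p24), (43,p24)}
  {42} × {p22, p23, p24} = {(42,p22), (42,p23), (42,p24)}
  {41, 42} × {p22, p23} = {(41,p22), (41,p23), (42,p22), (42,p23)}
  {41, 42} × {p23, p24} = {(41,p23), (41,p24), (42,p23), (42,p24)}
  {41, 42} × {p22, p23, p24} = {(41,p22), (41,p23), (41,p24), (42,p22), (42,p23), (42,p24)}
  {41, 42, 43} × {p22, p23} = {(41,p22), (41,p23), (42,p22), (42,p23), (43,p22), (43,p23)}
  {41, 42, 43} × {p23, p24} = {(41,p23), (41,p24), (42,p23), (42,p24), (43,p23), (43,p24)}
  {41, 42, 43} × {p22, p23, p24} = {(41,p22), (41,p23), (41,p24), (42,p22), (42,p23), (42,p24), (43,p22), (43,p23), (43,p24)}
These 21 distinct sets form the basis B.
Close under arbitrary unions to get τ_{X×Y}; counting gives |τ_{X×Y}| = 70.


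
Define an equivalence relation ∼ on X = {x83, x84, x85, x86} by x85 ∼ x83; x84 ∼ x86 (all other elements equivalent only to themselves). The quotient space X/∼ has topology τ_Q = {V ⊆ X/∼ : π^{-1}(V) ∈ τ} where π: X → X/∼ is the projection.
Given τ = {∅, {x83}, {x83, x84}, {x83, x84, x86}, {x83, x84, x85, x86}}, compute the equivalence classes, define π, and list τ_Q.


X/∼ = {[x83=x85], [x84=x86]}; |τ_Q| = 2.

Equivalence classes: [x83=x85], [x84=x86].
Quotient map π: X → X/∼ sends x83 ↦ [x83=x85], x84 ↦ [x84=x86], x85 ↦ [x83=x85], x86 ↦ [x84=x86].
For each subset V ⊆ X/∼, compute π^{-1}(V) ⊆ X and check whether π^{-1}(V) ∈ τ. V is open in τ_Q iff π^{-1}(V) ∈ τ.
  V = {}: π^{-1}(V) = ∅ ∈ τ ✓.
  V = {[x83=x85]}: π^{-1}(V) = {x83, x85} ∉ τ ✗.
  V = {[x84=x86]}: π^{-1}(V) = {x84, x86} ∉ τ ✗.
  V = {[x83=x85], [x84=x86]}: π^{-1}(V) = {x83, x84, x85, x86} ∈ τ ✓.
Open sets in the quotient: τ_Q = {{}, {[x83=x85], [x84=x86]}} (2 elements).


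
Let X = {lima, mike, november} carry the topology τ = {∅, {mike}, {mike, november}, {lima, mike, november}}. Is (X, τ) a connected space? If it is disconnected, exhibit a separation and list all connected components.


(X, τ) is connected.

Find clopen sets (U ∈ τ with X ∖ U ∈ τ):
  U = ∅, X ∖ U = {lima, mike, november} — both open, so U is clopen.
  U = {lima, mike, november}, X ∖ U = ∅ — both open, so U is clopen.
Only trivial clopens (∅ and X) exist, so (X, τ) is connected.
Compute connected components by grouping points that agree on all clopens:
  component: {lima, mike, november}


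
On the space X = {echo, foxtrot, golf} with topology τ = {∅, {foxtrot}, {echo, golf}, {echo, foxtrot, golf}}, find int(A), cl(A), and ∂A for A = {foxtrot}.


int(A) = {foxtrot}, cl(A) = {foxtrot}, ∂A = ∅.

Closed sets in (X, τ) are complements of opens:
  closed(X, τ) = {∅, {foxtrot}, {echo, golf}, {echo, foxtrot, golf}}.
int(A) = ⋃ {U ∈ τ : U ⊆ A}. Opens contained in A: ∅, {foxtrot}.
Taking the union of these: int(A) = {foxtrot}.
cl(A) = ⋂ {C closed : A ⊆ C}. Closed sets containing A: {foxtrot}, {echo, foxtrot, golf}.
Intersecting these: cl(A) = {foxtrot}.
∂A = cl(A) ∖ int(A) = {foxtrot} ∖ {foxtrot} = ∅.


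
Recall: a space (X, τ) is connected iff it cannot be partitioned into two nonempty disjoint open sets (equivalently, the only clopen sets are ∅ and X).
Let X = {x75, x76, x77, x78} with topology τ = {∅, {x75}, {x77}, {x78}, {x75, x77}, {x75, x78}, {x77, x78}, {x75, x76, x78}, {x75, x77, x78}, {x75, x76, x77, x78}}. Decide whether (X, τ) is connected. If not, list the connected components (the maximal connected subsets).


(X, τ) is disconnected; components = [{x77}, {x75, x76, x78}].

Find clopen sets (U ∈ τ with X ∖ U ∈ τ):
  U = ∅, X ∖ U = {x75, x76, x77, x78} — both open, so U is clopen.
  U = {x77}, X ∖ U = {x75, x76, x78} — both open, so U is clopen.
  U = {x75, x76, x78}, X ∖ U = {x77} — both open, so U is clopen.
  U = {x75, x76, x77, x78}, X ∖ U = ∅ — both open, so U is clopen.
Nontrivial clopen(s) exist: e.g. {x77}. So (X, τ) is disconnected.
Compute connected components by grouping points that agree on all clopens:
  component: {x77}
  component: {x75, x76, x78}


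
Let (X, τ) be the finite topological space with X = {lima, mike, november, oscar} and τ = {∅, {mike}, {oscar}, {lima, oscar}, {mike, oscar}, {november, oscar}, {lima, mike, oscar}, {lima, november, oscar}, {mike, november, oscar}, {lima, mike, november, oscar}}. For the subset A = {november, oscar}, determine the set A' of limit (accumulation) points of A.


A' = {lima, november}

For each x ∈ X, list the open sets U ∈ τ with x ∈ U, then check whether U ∩ (A ∖ {x}) ≠ ∅ for every such U.
  x = lima: opens ∋ x are {lima, oscar}, {lima, mike, oscar}, {lima, november, oscar}, {lima, mike, november, oscar}; each meets A ∖ {lima}, so x IS a limit point.
  x = mike: open {mike} ∋ x has {mike} ∩ (A ∖ {mike}) = ∅, so x is NOT a limit point.
  x = november: opens ∋ x are {november, oscar}, {lima, november, oscar}, {mike, november, oscar}, {lima, mike, november, oscar}; each meets A ∖ {november}, so x IS a limit point.
  x = oscar: open {oscar} ∋ x has {oscar} ∩ (A ∖ {oscar}) = ∅, so x is NOT a limit point.
Collecting: A' = {lima, november}.


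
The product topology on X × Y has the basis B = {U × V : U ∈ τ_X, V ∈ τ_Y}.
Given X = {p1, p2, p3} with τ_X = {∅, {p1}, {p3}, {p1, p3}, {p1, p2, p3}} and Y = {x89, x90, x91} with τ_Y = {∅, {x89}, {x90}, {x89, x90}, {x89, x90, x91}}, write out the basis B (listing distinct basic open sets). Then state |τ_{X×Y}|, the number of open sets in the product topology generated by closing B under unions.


Basis B = {∅ × ∅, {p1} × {x89}, {p1} × {x90}, {p3} × {x89}, {p3} × {x90}, {p1} × {x89, x90}, {p1, p3} × {x89}, {p1, p3} × {x90}, {p3} × {x89, x90}, {p1} × {x89, x90, x91}, {p1, p2, p3} × {x89}, {p1, p2, p3} × {x90}, {p3} × {x89, x90, x91}, {p1, p3} × {x89, x90}, {p1, p3} × {x89, x90, x91}, {p1, p2, p3} × {x89, x90}, {p1, p2, p3} × {x89, x90, x91}}; |τ_{X×Y}| = 48.

Enumerate products U × V with U ∈ τ_X, V ∈ τ_Y (deduplicated):
  ∅ × ∅ = {} (∅)
  {p1} × {x89} = {(p1,x89)}
  {p1} × {x90} = {(p1,x90)}
  {p3} × {x89} = {(p3,x89)}
  {p3} × {x90} = {(p3,x90)}
  {p1} × {x89, x90} = {(p1,x89), (p1,x90)}
  {p1, p3} × {x89} = {(p1,x89), (p3,x89)}
  {p1, p3} × {x90} = {(p1,x90), (p3,x90)}
  {p3} × {x89, x90} = {(p3,x89), (p3,x90)}
  {p1} × {x89, x90, x91} = {(p1,x89), (p1,x90), (p1,x91)}
  {p1, p2, p3} × {x89} = {(p1,x89), (p2,x89), (p3,x89)}
  {p1, p2, p3} × {x90} = {(p1,x90), (p2,x90), (p3,x90)}
  {p3} × {x89, x90, x91} = {(p3,x89), (p3,x90), (p3,x91)}
  {p1, p3} × {x89, x90} = {(p1,x89), (p1,x90), (p3,x89), (p3,x90)}
  {p1, p3} × {x89, x90, x91} = {(p1,x89), (p1,x90), (p1,x91), (p3,x89), (p3,x90), (p3,x91)}
  {p1, p2, p3} × {x89, x90} = {(p1,x89), (p1,x90), (p2,x89), (p2,x90), (p3,x89), (p3,x90)}
  {p1, p2, p3} × {x89, x90, x91} = {(p1,x89), (p1,x90), (p1,x91), (p2,x89), (p2,x90), (p2,x91), (p3,x89), (p3,x90), (p3,x91)}
These 17 distinct sets form the basis B.
Close under arbitrary unions to get τ_{X×Y}; counting gives |τ_{X×Y}| = 48.


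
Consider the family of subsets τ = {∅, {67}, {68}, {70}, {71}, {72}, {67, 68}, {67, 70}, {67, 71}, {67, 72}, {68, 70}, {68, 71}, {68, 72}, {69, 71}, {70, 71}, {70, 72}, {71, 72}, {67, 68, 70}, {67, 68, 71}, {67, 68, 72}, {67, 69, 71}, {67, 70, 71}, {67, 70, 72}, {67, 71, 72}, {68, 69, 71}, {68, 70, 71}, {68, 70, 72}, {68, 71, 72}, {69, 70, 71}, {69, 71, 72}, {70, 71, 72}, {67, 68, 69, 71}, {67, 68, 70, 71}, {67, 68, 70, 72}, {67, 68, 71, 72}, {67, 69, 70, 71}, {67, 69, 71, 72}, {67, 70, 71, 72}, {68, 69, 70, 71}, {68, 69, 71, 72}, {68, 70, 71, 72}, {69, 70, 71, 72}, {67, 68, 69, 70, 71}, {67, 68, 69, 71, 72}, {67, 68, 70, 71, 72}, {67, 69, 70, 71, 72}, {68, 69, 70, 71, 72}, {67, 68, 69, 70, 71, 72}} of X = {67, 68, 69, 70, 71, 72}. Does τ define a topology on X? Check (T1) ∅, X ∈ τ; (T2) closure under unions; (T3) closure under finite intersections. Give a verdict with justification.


τ IS a topology on X.

Axiom (T1): ∅ ∈ τ? Yes; X ∈ τ? Yes.
Axiom (T2/T3): check pairwise unions and intersections of members of τ.
All pairwise intersections and unions checked — each lies in τ. Therefore τ satisfies (T1), (T2), (T3): it IS a topology on X.
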